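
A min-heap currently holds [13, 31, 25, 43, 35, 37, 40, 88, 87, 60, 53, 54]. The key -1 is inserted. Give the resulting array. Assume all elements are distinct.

append -1 at index 12 → [13, 31, 25, 43, 35, 37, 40, 88, 87, 60, 53, 54, -1]
-1 < parent 37 at index 5, swap → [13, 31, 25, 43, 35, -1, 40, 88, 87, 60, 53, 54, 37]
-1 < parent 25 at index 2, swap → [13, 31, -1, 43, 35, 25, 40, 88, 87, 60, 53, 54, 37]
-1 < parent 13 at index 0, swap → [-1, 31, 13, 43, 35, 25, 40, 88, 87, 60, 53, 54, 37]

[-1, 31, 13, 43, 35, 25, 40, 88, 87, 60, 53, 54, 37]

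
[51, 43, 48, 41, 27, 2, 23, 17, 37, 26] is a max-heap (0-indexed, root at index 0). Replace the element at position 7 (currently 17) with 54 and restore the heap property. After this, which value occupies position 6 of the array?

23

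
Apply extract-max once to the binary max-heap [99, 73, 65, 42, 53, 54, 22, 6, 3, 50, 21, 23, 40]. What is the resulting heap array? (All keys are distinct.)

remove root 99; move last element 40 to root → [40, 73, 65, 42, 53, 54, 22, 6, 3, 50, 21, 23]
40 vs larger child 73 at index 1, swap → [73, 40, 65, 42, 53, 54, 22, 6, 3, 50, 21, 23]
40 vs larger child 53 at index 4, swap → [73, 53, 65, 42, 40, 54, 22, 6, 3, 50, 21, 23]
40 vs larger child 50 at index 9, swap → [73, 53, 65, 42, 50, 54, 22, 6, 3, 40, 21, 23]

[73, 53, 65, 42, 50, 54, 22, 6, 3, 40, 21, 23]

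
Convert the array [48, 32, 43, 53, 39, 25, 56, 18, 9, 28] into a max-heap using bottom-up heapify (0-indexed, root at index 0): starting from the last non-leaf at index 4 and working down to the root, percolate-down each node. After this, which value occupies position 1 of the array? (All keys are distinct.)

53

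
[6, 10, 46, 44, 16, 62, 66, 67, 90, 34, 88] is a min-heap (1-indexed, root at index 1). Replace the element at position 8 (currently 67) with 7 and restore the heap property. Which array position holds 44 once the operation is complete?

8

set index 8 from 67 to 7 → [6, 10, 46, 44, 16, 62, 66, 7, 90, 34, 88]
7 < parent 44 at index 4, swap → [6, 10, 46, 7, 16, 62, 66, 44, 90, 34, 88]
7 < parent 10 at index 2, swap → [6, 7, 46, 10, 16, 62, 66, 44, 90, 34, 88]
resulting array: [6, 7, 46, 10, 16, 62, 66, 44, 90, 34, 88]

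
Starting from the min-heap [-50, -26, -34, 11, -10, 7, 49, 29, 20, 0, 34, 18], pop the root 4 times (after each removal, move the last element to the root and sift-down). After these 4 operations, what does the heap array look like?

[0, 11, 7, 20, 34, 18, 49, 29]

extract-min #1 returns -50:
  remove root -50; move last element 18 to root → [18, -26, -34, 11, -10, 7, 49, 29, 20, 0, 34]
  18 vs smaller child -34 at index 2, swap → [-34, -26, 18, 11, -10, 7, 49, 29, 20, 0, 34]
  18 vs smaller child 7 at index 5, swap → [-34, -26, 7, 11, -10, 18, 49, 29, 20, 0, 34]
extract-min #2 returns -34:
  remove root -34; move last element 34 to root → [34, -26, 7, 11, -10, 18, 49, 29, 20, 0]
  34 vs smaller child -26 at index 1, swap → [-26, 34, 7, 11, -10, 18, 49, 29, 20, 0]
  34 vs smaller child -10 at index 4, swap → [-26, -10, 7, 11, 34, 18, 49, 29, 20, 0]
  34 vs only child 0 at index 9, swap → [-26, -10, 7, 11, 0, 18, 49, 29, 20, 34]
extract-min #3 returns -26:
  remove root -26; move last element 34 to root → [34, -10, 7, 11, 0, 18, 49, 29, 20]
  34 vs smaller child -10 at index 1, swap → [-10, 34, 7, 11, 0, 18, 49, 29, 20]
  34 vs smaller child 0 at index 4, swap → [-10, 0, 7, 11, 34, 18, 49, 29, 20]
extract-min #4 returns -10:
  remove root -10; move last element 20 to root → [20, 0, 7, 11, 34, 18, 49, 29]
  20 vs smaller child 0 at index 1, swap → [0, 20, 7, 11, 34, 18, 49, 29]
  20 vs smaller child 11 at index 3, swap → [0, 11, 7, 20, 34, 18, 49, 29]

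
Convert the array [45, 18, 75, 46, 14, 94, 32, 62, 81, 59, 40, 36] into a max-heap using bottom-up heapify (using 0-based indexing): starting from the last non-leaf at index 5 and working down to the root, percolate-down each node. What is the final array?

sift down from index 5: already satisfies heap property
sift down from index 4:
  14 vs larger child 59 at index 9, swap → [45, 18, 75, 46, 59, 94, 32, 62, 81, 14, 40, 36]
sift down from index 3:
  46 vs larger child 81 at index 8, swap → [45, 18, 75, 81, 59, 94, 32, 62, 46, 14, 40, 36]
sift down from index 2:
  75 vs larger child 94 at index 5, swap → [45, 18, 94, 81, 59, 75, 32, 62, 46, 14, 40, 36]
sift down from index 1:
  18 vs larger child 81 at index 3, swap → [45, 81, 94, 18, 59, 75, 32, 62, 46, 14, 40, 36]
  18 vs larger child 62 at index 7, swap → [45, 81, 94, 62, 59, 75, 32, 18, 46, 14, 40, 36]
sift down from index 0:
  45 vs larger child 94 at index 2, swap → [94, 81, 45, 62, 59, 75, 32, 18, 46, 14, 40, 36]
  45 vs larger child 75 at index 5, swap → [94, 81, 75, 62, 59, 45, 32, 18, 46, 14, 40, 36]

[94, 81, 75, 62, 59, 45, 32, 18, 46, 14, 40, 36]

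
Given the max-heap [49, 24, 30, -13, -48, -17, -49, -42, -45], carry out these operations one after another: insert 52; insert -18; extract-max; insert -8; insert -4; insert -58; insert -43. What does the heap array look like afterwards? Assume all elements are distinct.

insert 52:
  append 52 at index 9 → [49, 24, 30, -13, -48, -17, -49, -42, -45, 52]
  52 > parent -48 at index 4, swap → [49, 24, 30, -13, 52, -17, -49, -42, -45, -48]
  52 > parent 24 at index 1, swap → [49, 52, 30, -13, 24, -17, -49, -42, -45, -48]
  52 > parent 49 at index 0, swap → [52, 49, 30, -13, 24, -17, -49, -42, -45, -48]
insert -18:
  append -18 at index 10 → [52, 49, 30, -13, 24, -17, -49, -42, -45, -48, -18] (no swap needed)
extract-max → returns 52:
  remove root 52; move last element -18 to root → [-18, 49, 30, -13, 24, -17, -49, -42, -45, -48]
  -18 vs larger child 49 at index 1, swap → [49, -18, 30, -13, 24, -17, -49, -42, -45, -48]
  -18 vs larger child 24 at index 4, swap → [49, 24, 30, -13, -18, -17, -49, -42, -45, -48]
insert -8:
  append -8 at index 10 → [49, 24, 30, -13, -18, -17, -49, -42, -45, -48, -8]
  -8 > parent -18 at index 4, swap → [49, 24, 30, -13, -8, -17, -49, -42, -45, -48, -18]
insert -4:
  append -4 at index 11 → [49, 24, 30, -13, -8, -17, -49, -42, -45, -48, -18, -4]
  -4 > parent -17 at index 5, swap → [49, 24, 30, -13, -8, -4, -49, -42, -45, -48, -18, -17]
insert -58:
  append -58 at index 12 → [49, 24, 30, -13, -8, -4, -49, -42, -45, -48, -18, -17, -58] (no swap needed)
insert -43:
  append -43 at index 13 → [49, 24, 30, -13, -8, -4, -49, -42, -45, -48, -18, -17, -58, -43]
  -43 > parent -49 at index 6, swap → [49, 24, 30, -13, -8, -4, -43, -42, -45, -48, -18, -17, -58, -49]

[49, 24, 30, -13, -8, -4, -43, -42, -45, -48, -18, -17, -58, -49]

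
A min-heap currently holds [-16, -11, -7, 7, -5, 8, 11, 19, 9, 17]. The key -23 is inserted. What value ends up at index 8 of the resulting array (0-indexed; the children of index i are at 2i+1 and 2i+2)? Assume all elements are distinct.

append -23 at index 10 → [-16, -11, -7, 7, -5, 8, 11, 19, 9, 17, -23]
-23 < parent -5 at index 4, swap → [-16, -11, -7, 7, -23, 8, 11, 19, 9, 17, -5]
-23 < parent -11 at index 1, swap → [-16, -23, -7, 7, -11, 8, 11, 19, 9, 17, -5]
-23 < parent -16 at index 0, swap → [-23, -16, -7, 7, -11, 8, 11, 19, 9, 17, -5]
resulting array: [-23, -16, -7, 7, -11, 8, 11, 19, 9, 17, -5]

9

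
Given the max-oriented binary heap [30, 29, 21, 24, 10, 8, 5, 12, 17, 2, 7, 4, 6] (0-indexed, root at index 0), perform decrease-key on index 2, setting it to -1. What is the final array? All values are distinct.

set index 2 from 21 to -1 → [30, 29, -1, 24, 10, 8, 5, 12, 17, 2, 7, 4, 6]
-1 vs larger child 8 at index 5, swap → [30, 29, 8, 24, 10, -1, 5, 12, 17, 2, 7, 4, 6]
-1 vs larger child 6 at index 12, swap → [30, 29, 8, 24, 10, 6, 5, 12, 17, 2, 7, 4, -1]

[30, 29, 8, 24, 10, 6, 5, 12, 17, 2, 7, 4, -1]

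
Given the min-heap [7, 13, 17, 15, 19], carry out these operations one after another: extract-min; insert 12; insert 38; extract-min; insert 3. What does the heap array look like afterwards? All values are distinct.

[3, 15, 13, 19, 38, 17]

extract-min → returns 7:
  remove root 7; move last element 19 to root → [19, 13, 17, 15]
  19 vs smaller child 13 at index 1, swap → [13, 19, 17, 15]
  19 vs only child 15 at index 3, swap → [13, 15, 17, 19]
insert 12:
  append 12 at index 4 → [13, 15, 17, 19, 12]
  12 < parent 15 at index 1, swap → [13, 12, 17, 19, 15]
  12 < parent 13 at index 0, swap → [12, 13, 17, 19, 15]
insert 38:
  append 38 at index 5 → [12, 13, 17, 19, 15, 38] (no swap needed)
extract-min → returns 12:
  remove root 12; move last element 38 to root → [38, 13, 17, 19, 15]
  38 vs smaller child 13 at index 1, swap → [13, 38, 17, 19, 15]
  38 vs smaller child 15 at index 4, swap → [13, 15, 17, 19, 38]
insert 3:
  append 3 at index 5 → [13, 15, 17, 19, 38, 3]
  3 < parent 17 at index 2, swap → [13, 15, 3, 19, 38, 17]
  3 < parent 13 at index 0, swap → [3, 15, 13, 19, 38, 17]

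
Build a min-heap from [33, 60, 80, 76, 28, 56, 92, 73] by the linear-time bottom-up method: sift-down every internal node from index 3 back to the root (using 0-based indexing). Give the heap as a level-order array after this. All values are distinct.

sift down from index 3:
  76 vs only child 73 at index 7, swap → [33, 60, 80, 73, 28, 56, 92, 76]
sift down from index 2:
  80 vs smaller child 56 at index 5, swap → [33, 60, 56, 73, 28, 80, 92, 76]
sift down from index 1:
  60 vs smaller child 28 at index 4, swap → [33, 28, 56, 73, 60, 80, 92, 76]
sift down from index 0:
  33 vs smaller child 28 at index 1, swap → [28, 33, 56, 73, 60, 80, 92, 76]

[28, 33, 56, 73, 60, 80, 92, 76]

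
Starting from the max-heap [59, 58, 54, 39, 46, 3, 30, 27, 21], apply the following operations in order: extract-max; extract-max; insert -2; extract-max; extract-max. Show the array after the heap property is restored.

[39, 27, 30, -2, 21, 3]

extract-max → returns 59:
  remove root 59; move last element 21 to root → [21, 58, 54, 39, 46, 3, 30, 27]
  21 vs larger child 58 at index 1, swap → [58, 21, 54, 39, 46, 3, 30, 27]
  21 vs larger child 46 at index 4, swap → [58, 46, 54, 39, 21, 3, 30, 27]
extract-max → returns 58:
  remove root 58; move last element 27 to root → [27, 46, 54, 39, 21, 3, 30]
  27 vs larger child 54 at index 2, swap → [54, 46, 27, 39, 21, 3, 30]
  27 vs larger child 30 at index 6, swap → [54, 46, 30, 39, 21, 3, 27]
insert -2:
  append -2 at index 7 → [54, 46, 30, 39, 21, 3, 27, -2] (no swap needed)
extract-max → returns 54:
  remove root 54; move last element -2 to root → [-2, 46, 30, 39, 21, 3, 27]
  -2 vs larger child 46 at index 1, swap → [46, -2, 30, 39, 21, 3, 27]
  -2 vs larger child 39 at index 3, swap → [46, 39, 30, -2, 21, 3, 27]
extract-max → returns 46:
  remove root 46; move last element 27 to root → [27, 39, 30, -2, 21, 3]
  27 vs larger child 39 at index 1, swap → [39, 27, 30, -2, 21, 3]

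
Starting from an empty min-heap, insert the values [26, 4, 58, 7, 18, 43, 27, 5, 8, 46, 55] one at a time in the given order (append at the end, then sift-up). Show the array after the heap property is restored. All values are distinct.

Insert 26:
  append 26 at index 0 → [26] (no swap needed)
Insert 4:
  append 4 at index 1 → [26, 4]
  4 < parent 26 at index 0, swap → [4, 26]
Insert 58:
  append 58 at index 2 → [4, 26, 58] (no swap needed)
Insert 7:
  append 7 at index 3 → [4, 26, 58, 7]
  7 < parent 26 at index 1, swap → [4, 7, 58, 26]
Insert 18:
  append 18 at index 4 → [4, 7, 58, 26, 18] (no swap needed)
Insert 43:
  append 43 at index 5 → [4, 7, 58, 26, 18, 43]
  43 < parent 58 at index 2, swap → [4, 7, 43, 26, 18, 58]
Insert 27:
  append 27 at index 6 → [4, 7, 43, 26, 18, 58, 27]
  27 < parent 43 at index 2, swap → [4, 7, 27, 26, 18, 58, 43]
Insert 5:
  append 5 at index 7 → [4, 7, 27, 26, 18, 58, 43, 5]
  5 < parent 26 at index 3, swap → [4, 7, 27, 5, 18, 58, 43, 26]
  5 < parent 7 at index 1, swap → [4, 5, 27, 7, 18, 58, 43, 26]
Insert 8:
  append 8 at index 8 → [4, 5, 27, 7, 18, 58, 43, 26, 8] (no swap needed)
Insert 46:
  append 46 at index 9 → [4, 5, 27, 7, 18, 58, 43, 26, 8, 46] (no swap needed)
Insert 55:
  append 55 at index 10 → [4, 5, 27, 7, 18, 58, 43, 26, 8, 46, 55] (no swap needed)

[4, 5, 27, 7, 18, 58, 43, 26, 8, 46, 55]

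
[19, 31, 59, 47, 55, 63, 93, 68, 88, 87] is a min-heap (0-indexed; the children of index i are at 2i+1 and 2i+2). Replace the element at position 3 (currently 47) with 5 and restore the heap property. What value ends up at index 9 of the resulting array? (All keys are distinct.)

87

set index 3 from 47 to 5 → [19, 31, 59, 5, 55, 63, 93, 68, 88, 87]
5 < parent 31 at index 1, swap → [19, 5, 59, 31, 55, 63, 93, 68, 88, 87]
5 < parent 19 at index 0, swap → [5, 19, 59, 31, 55, 63, 93, 68, 88, 87]
resulting array: [5, 19, 59, 31, 55, 63, 93, 68, 88, 87]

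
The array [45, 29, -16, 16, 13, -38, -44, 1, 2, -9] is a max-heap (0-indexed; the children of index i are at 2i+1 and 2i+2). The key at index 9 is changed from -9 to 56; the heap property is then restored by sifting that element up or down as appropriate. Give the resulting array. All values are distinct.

[56, 45, -16, 16, 29, -38, -44, 1, 2, 13]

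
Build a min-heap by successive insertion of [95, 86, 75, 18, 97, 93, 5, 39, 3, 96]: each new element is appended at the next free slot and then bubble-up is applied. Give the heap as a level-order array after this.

Insert 95:
  append 95 at index 0 → [95] (no swap needed)
Insert 86:
  append 86 at index 1 → [95, 86]
  86 < parent 95 at index 0, swap → [86, 95]
Insert 75:
  append 75 at index 2 → [86, 95, 75]
  75 < parent 86 at index 0, swap → [75, 95, 86]
Insert 18:
  append 18 at index 3 → [75, 95, 86, 18]
  18 < parent 95 at index 1, swap → [75, 18, 86, 95]
  18 < parent 75 at index 0, swap → [18, 75, 86, 95]
Insert 97:
  append 97 at index 4 → [18, 75, 86, 95, 97] (no swap needed)
Insert 93:
  append 93 at index 5 → [18, 75, 86, 95, 97, 93] (no swap needed)
Insert 5:
  append 5 at index 6 → [18, 75, 86, 95, 97, 93, 5]
  5 < parent 86 at index 2, swap → [18, 75, 5, 95, 97, 93, 86]
  5 < parent 18 at index 0, swap → [5, 75, 18, 95, 97, 93, 86]
Insert 39:
  append 39 at index 7 → [5, 75, 18, 95, 97, 93, 86, 39]
  39 < parent 95 at index 3, swap → [5, 75, 18, 39, 97, 93, 86, 95]
  39 < parent 75 at index 1, swap → [5, 39, 18, 75, 97, 93, 86, 95]
Insert 3:
  append 3 at index 8 → [5, 39, 18, 75, 97, 93, 86, 95, 3]
  3 < parent 75 at index 3, swap → [5, 39, 18, 3, 97, 93, 86, 95, 75]
  3 < parent 39 at index 1, swap → [5, 3, 18, 39, 97, 93, 86, 95, 75]
  3 < parent 5 at index 0, swap → [3, 5, 18, 39, 97, 93, 86, 95, 75]
Insert 96:
  append 96 at index 9 → [3, 5, 18, 39, 97, 93, 86, 95, 75, 96]
  96 < parent 97 at index 4, swap → [3, 5, 18, 39, 96, 93, 86, 95, 75, 97]

[3, 5, 18, 39, 96, 93, 86, 95, 75, 97]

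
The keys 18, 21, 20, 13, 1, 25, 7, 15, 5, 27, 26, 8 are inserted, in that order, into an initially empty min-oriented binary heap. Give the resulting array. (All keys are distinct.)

[1, 5, 7, 13, 18, 8, 20, 21, 15, 27, 26, 25]

Insert 18:
  append 18 at index 0 → [18] (no swap needed)
Insert 21:
  append 21 at index 1 → [18, 21] (no swap needed)
Insert 20:
  append 20 at index 2 → [18, 21, 20] (no swap needed)
Insert 13:
  append 13 at index 3 → [18, 21, 20, 13]
  13 < parent 21 at index 1, swap → [18, 13, 20, 21]
  13 < parent 18 at index 0, swap → [13, 18, 20, 21]
Insert 1:
  append 1 at index 4 → [13, 18, 20, 21, 1]
  1 < parent 18 at index 1, swap → [13, 1, 20, 21, 18]
  1 < parent 13 at index 0, swap → [1, 13, 20, 21, 18]
Insert 25:
  append 25 at index 5 → [1, 13, 20, 21, 18, 25] (no swap needed)
Insert 7:
  append 7 at index 6 → [1, 13, 20, 21, 18, 25, 7]
  7 < parent 20 at index 2, swap → [1, 13, 7, 21, 18, 25, 20]
Insert 15:
  append 15 at index 7 → [1, 13, 7, 21, 18, 25, 20, 15]
  15 < parent 21 at index 3, swap → [1, 13, 7, 15, 18, 25, 20, 21]
Insert 5:
  append 5 at index 8 → [1, 13, 7, 15, 18, 25, 20, 21, 5]
  5 < parent 15 at index 3, swap → [1, 13, 7, 5, 18, 25, 20, 21, 15]
  5 < parent 13 at index 1, swap → [1, 5, 7, 13, 18, 25, 20, 21, 15]
Insert 27:
  append 27 at index 9 → [1, 5, 7, 13, 18, 25, 20, 21, 15, 27] (no swap needed)
Insert 26:
  append 26 at index 10 → [1, 5, 7, 13, 18, 25, 20, 21, 15, 27, 26] (no swap needed)
Insert 8:
  append 8 at index 11 → [1, 5, 7, 13, 18, 25, 20, 21, 15, 27, 26, 8]
  8 < parent 25 at index 5, swap → [1, 5, 7, 13, 18, 8, 20, 21, 15, 27, 26, 25]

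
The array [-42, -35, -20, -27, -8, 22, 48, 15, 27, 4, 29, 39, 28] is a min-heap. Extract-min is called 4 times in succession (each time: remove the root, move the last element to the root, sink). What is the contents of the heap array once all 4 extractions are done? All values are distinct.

extract-min #1 returns -42:
  remove root -42; move last element 28 to root → [28, -35, -20, -27, -8, 22, 48, 15, 27, 4, 29, 39]
  28 vs smaller child -35 at index 1, swap → [-35, 28, -20, -27, -8, 22, 48, 15, 27, 4, 29, 39]
  28 vs smaller child -27 at index 3, swap → [-35, -27, -20, 28, -8, 22, 48, 15, 27, 4, 29, 39]
  28 vs smaller child 15 at index 7, swap → [-35, -27, -20, 15, -8, 22, 48, 28, 27, 4, 29, 39]
extract-min #2 returns -35:
  remove root -35; move last element 39 to root → [39, -27, -20, 15, -8, 22, 48, 28, 27, 4, 29]
  39 vs smaller child -27 at index 1, swap → [-27, 39, -20, 15, -8, 22, 48, 28, 27, 4, 29]
  39 vs smaller child -8 at index 4, swap → [-27, -8, -20, 15, 39, 22, 48, 28, 27, 4, 29]
  39 vs smaller child 4 at index 9, swap → [-27, -8, -20, 15, 4, 22, 48, 28, 27, 39, 29]
extract-min #3 returns -27:
  remove root -27; move last element 29 to root → [29, -8, -20, 15, 4, 22, 48, 28, 27, 39]
  29 vs smaller child -20 at index 2, swap → [-20, -8, 29, 15, 4, 22, 48, 28, 27, 39]
  29 vs smaller child 22 at index 5, swap → [-20, -8, 22, 15, 4, 29, 48, 28, 27, 39]
extract-min #4 returns -20:
  remove root -20; move last element 39 to root → [39, -8, 22, 15, 4, 29, 48, 28, 27]
  39 vs smaller child -8 at index 1, swap → [-8, 39, 22, 15, 4, 29, 48, 28, 27]
  39 vs smaller child 4 at index 4, swap → [-8, 4, 22, 15, 39, 29, 48, 28, 27]

[-8, 4, 22, 15, 39, 29, 48, 28, 27]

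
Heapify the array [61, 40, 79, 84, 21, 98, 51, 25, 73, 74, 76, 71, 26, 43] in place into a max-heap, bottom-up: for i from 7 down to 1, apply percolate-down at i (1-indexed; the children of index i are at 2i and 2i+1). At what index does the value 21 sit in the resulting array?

sift down from index 7: already satisfies heap property
sift down from index 6: already satisfies heap property
sift down from index 5:
  21 vs larger child 76 at index 11, swap → [61, 40, 79, 84, 76, 98, 51, 25, 73, 74, 21, 71, 26, 43]
sift down from index 4: already satisfies heap property
sift down from index 3:
  79 vs larger child 98 at index 6, swap → [61, 40, 98, 84, 76, 79, 51, 25, 73, 74, 21, 71, 26, 43]
sift down from index 2:
  40 vs larger child 84 at index 4, swap → [61, 84, 98, 40, 76, 79, 51, 25, 73, 74, 21, 71, 26, 43]
  40 vs larger child 73 at index 9, swap → [61, 84, 98, 73, 76, 79, 51, 25, 40, 74, 21, 71, 26, 43]
sift down from index 1:
  61 vs larger child 98 at index 3, swap → [98, 84, 61, 73, 76, 79, 51, 25, 40, 74, 21, 71, 26, 43]
  61 vs larger child 79 at index 6, swap → [98, 84, 79, 73, 76, 61, 51, 25, 40, 74, 21, 71, 26, 43]
  61 vs larger child 71 at index 12, swap → [98, 84, 79, 73, 76, 71, 51, 25, 40, 74, 21, 61, 26, 43]
resulting array: [98, 84, 79, 73, 76, 71, 51, 25, 40, 74, 21, 61, 26, 43]

11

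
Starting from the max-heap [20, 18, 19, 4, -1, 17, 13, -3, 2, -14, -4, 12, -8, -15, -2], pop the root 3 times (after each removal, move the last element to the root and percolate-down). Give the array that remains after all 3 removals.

[17, 4, 13, 2, -1, 12, -8, -3, -15, -14, -4, -2]

extract-max #1 returns 20:
  remove root 20; move last element -2 to root → [-2, 18, 19, 4, -1, 17, 13, -3, 2, -14, -4, 12, -8, -15]
  -2 vs larger child 19 at index 2, swap → [19, 18, -2, 4, -1, 17, 13, -3, 2, -14, -4, 12, -8, -15]
  -2 vs larger child 17 at index 5, swap → [19, 18, 17, 4, -1, -2, 13, -3, 2, -14, -4, 12, -8, -15]
  -2 vs larger child 12 at index 11, swap → [19, 18, 17, 4, -1, 12, 13, -3, 2, -14, -4, -2, -8, -15]
extract-max #2 returns 19:
  remove root 19; move last element -15 to root → [-15, 18, 17, 4, -1, 12, 13, -3, 2, -14, -4, -2, -8]
  -15 vs larger child 18 at index 1, swap → [18, -15, 17, 4, -1, 12, 13, -3, 2, -14, -4, -2, -8]
  -15 vs larger child 4 at index 3, swap → [18, 4, 17, -15, -1, 12, 13, -3, 2, -14, -4, -2, -8]
  -15 vs larger child 2 at index 8, swap → [18, 4, 17, 2, -1, 12, 13, -3, -15, -14, -4, -2, -8]
extract-max #3 returns 18:
  remove root 18; move last element -8 to root → [-8, 4, 17, 2, -1, 12, 13, -3, -15, -14, -4, -2]
  -8 vs larger child 17 at index 2, swap → [17, 4, -8, 2, -1, 12, 13, -3, -15, -14, -4, -2]
  -8 vs larger child 13 at index 6, swap → [17, 4, 13, 2, -1, 12, -8, -3, -15, -14, -4, -2]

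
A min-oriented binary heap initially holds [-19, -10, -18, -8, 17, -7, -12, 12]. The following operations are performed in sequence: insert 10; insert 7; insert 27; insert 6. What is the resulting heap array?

insert 10:
  append 10 at index 8 → [-19, -10, -18, -8, 17, -7, -12, 12, 10] (no swap needed)
insert 7:
  append 7 at index 9 → [-19, -10, -18, -8, 17, -7, -12, 12, 10, 7]
  7 < parent 17 at index 4, swap → [-19, -10, -18, -8, 7, -7, -12, 12, 10, 17]
insert 27:
  append 27 at index 10 → [-19, -10, -18, -8, 7, -7, -12, 12, 10, 17, 27] (no swap needed)
insert 6:
  append 6 at index 11 → [-19, -10, -18, -8, 7, -7, -12, 12, 10, 17, 27, 6] (no swap needed)

[-19, -10, -18, -8, 7, -7, -12, 12, 10, 17, 27, 6]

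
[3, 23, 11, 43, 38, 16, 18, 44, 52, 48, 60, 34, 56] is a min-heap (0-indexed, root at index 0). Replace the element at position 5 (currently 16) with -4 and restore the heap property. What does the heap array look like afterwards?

[-4, 23, 3, 43, 38, 11, 18, 44, 52, 48, 60, 34, 56]

set index 5 from 16 to -4 → [3, 23, 11, 43, 38, -4, 18, 44, 52, 48, 60, 34, 56]
-4 < parent 11 at index 2, swap → [3, 23, -4, 43, 38, 11, 18, 44, 52, 48, 60, 34, 56]
-4 < parent 3 at index 0, swap → [-4, 23, 3, 43, 38, 11, 18, 44, 52, 48, 60, 34, 56]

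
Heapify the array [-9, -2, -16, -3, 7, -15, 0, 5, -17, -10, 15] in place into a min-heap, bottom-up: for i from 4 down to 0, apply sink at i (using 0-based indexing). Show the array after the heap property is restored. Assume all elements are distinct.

sift down from index 4:
  7 vs smaller child -10 at index 9, swap → [-9, -2, -16, -3, -10, -15, 0, 5, -17, 7, 15]
sift down from index 3:
  -3 vs smaller child -17 at index 8, swap → [-9, -2, -16, -17, -10, -15, 0, 5, -3, 7, 15]
sift down from index 2: already satisfies heap property
sift down from index 1:
  -2 vs smaller child -17 at index 3, swap → [-9, -17, -16, -2, -10, -15, 0, 5, -3, 7, 15]
  -2 vs smaller child -3 at index 8, swap → [-9, -17, -16, -3, -10, -15, 0, 5, -2, 7, 15]
sift down from index 0:
  -9 vs smaller child -17 at index 1, swap → [-17, -9, -16, -3, -10, -15, 0, 5, -2, 7, 15]
  -9 vs smaller child -10 at index 4, swap → [-17, -10, -16, -3, -9, -15, 0, 5, -2, 7, 15]

[-17, -10, -16, -3, -9, -15, 0, 5, -2, 7, 15]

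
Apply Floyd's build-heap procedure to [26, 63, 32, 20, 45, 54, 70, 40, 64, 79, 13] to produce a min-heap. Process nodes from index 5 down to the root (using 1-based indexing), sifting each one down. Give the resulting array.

sift down from index 5:
  45 vs smaller child 13 at index 11, swap → [26, 63, 32, 20, 13, 54, 70, 40, 64, 79, 45]
sift down from index 4: already satisfies heap property
sift down from index 3: already satisfies heap property
sift down from index 2:
  63 vs smaller child 13 at index 5, swap → [26, 13, 32, 20, 63, 54, 70, 40, 64, 79, 45]
  63 vs smaller child 45 at index 11, swap → [26, 13, 32, 20, 45, 54, 70, 40, 64, 79, 63]
sift down from index 1:
  26 vs smaller child 13 at index 2, swap → [13, 26, 32, 20, 45, 54, 70, 40, 64, 79, 63]
  26 vs smaller child 20 at index 4, swap → [13, 20, 32, 26, 45, 54, 70, 40, 64, 79, 63]

[13, 20, 32, 26, 45, 54, 70, 40, 64, 79, 63]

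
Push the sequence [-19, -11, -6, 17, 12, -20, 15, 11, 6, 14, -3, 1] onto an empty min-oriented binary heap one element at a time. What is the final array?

[-20, -11, -19, 6, -3, -6, 15, 17, 11, 14, 12, 1]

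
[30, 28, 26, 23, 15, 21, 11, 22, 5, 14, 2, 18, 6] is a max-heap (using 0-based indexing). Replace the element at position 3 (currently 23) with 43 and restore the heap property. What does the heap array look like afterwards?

set index 3 from 23 to 43 → [30, 28, 26, 43, 15, 21, 11, 22, 5, 14, 2, 18, 6]
43 > parent 28 at index 1, swap → [30, 43, 26, 28, 15, 21, 11, 22, 5, 14, 2, 18, 6]
43 > parent 30 at index 0, swap → [43, 30, 26, 28, 15, 21, 11, 22, 5, 14, 2, 18, 6]

[43, 30, 26, 28, 15, 21, 11, 22, 5, 14, 2, 18, 6]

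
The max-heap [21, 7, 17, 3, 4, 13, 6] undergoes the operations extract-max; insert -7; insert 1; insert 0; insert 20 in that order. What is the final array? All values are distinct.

extract-max → returns 21:
  remove root 21; move last element 6 to root → [6, 7, 17, 3, 4, 13]
  6 vs larger child 17 at index 2, swap → [17, 7, 6, 3, 4, 13]
  6 vs only child 13 at index 5, swap → [17, 7, 13, 3, 4, 6]
insert -7:
  append -7 at index 6 → [17, 7, 13, 3, 4, 6, -7] (no swap needed)
insert 1:
  append 1 at index 7 → [17, 7, 13, 3, 4, 6, -7, 1] (no swap needed)
insert 0:
  append 0 at index 8 → [17, 7, 13, 3, 4, 6, -7, 1, 0] (no swap needed)
insert 20:
  append 20 at index 9 → [17, 7, 13, 3, 4, 6, -7, 1, 0, 20]
  20 > parent 4 at index 4, swap → [17, 7, 13, 3, 20, 6, -7, 1, 0, 4]
  20 > parent 7 at index 1, swap → [17, 20, 13, 3, 7, 6, -7, 1, 0, 4]
  20 > parent 17 at index 0, swap → [20, 17, 13, 3, 7, 6, -7, 1, 0, 4]

[20, 17, 13, 3, 7, 6, -7, 1, 0, 4]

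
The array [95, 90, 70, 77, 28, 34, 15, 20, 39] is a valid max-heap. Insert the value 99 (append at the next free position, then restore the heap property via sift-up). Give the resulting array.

append 99 at index 9 → [95, 90, 70, 77, 28, 34, 15, 20, 39, 99]
99 > parent 28 at index 4, swap → [95, 90, 70, 77, 99, 34, 15, 20, 39, 28]
99 > parent 90 at index 1, swap → [95, 99, 70, 77, 90, 34, 15, 20, 39, 28]
99 > parent 95 at index 0, swap → [99, 95, 70, 77, 90, 34, 15, 20, 39, 28]

[99, 95, 70, 77, 90, 34, 15, 20, 39, 28]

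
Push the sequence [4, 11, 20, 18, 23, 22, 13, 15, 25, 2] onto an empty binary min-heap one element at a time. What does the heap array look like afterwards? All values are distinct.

Insert 4:
  append 4 at index 0 → [4] (no swap needed)
Insert 11:
  append 11 at index 1 → [4, 11] (no swap needed)
Insert 20:
  append 20 at index 2 → [4, 11, 20] (no swap needed)
Insert 18:
  append 18 at index 3 → [4, 11, 20, 18] (no swap needed)
Insert 23:
  append 23 at index 4 → [4, 11, 20, 18, 23] (no swap needed)
Insert 22:
  append 22 at index 5 → [4, 11, 20, 18, 23, 22] (no swap needed)
Insert 13:
  append 13 at index 6 → [4, 11, 20, 18, 23, 22, 13]
  13 < parent 20 at index 2, swap → [4, 11, 13, 18, 23, 22, 20]
Insert 15:
  append 15 at index 7 → [4, 11, 13, 18, 23, 22, 20, 15]
  15 < parent 18 at index 3, swap → [4, 11, 13, 15, 23, 22, 20, 18]
Insert 25:
  append 25 at index 8 → [4, 11, 13, 15, 23, 22, 20, 18, 25] (no swap needed)
Insert 2:
  append 2 at index 9 → [4, 11, 13, 15, 23, 22, 20, 18, 25, 2]
  2 < parent 23 at index 4, swap → [4, 11, 13, 15, 2, 22, 20, 18, 25, 23]
  2 < parent 11 at index 1, swap → [4, 2, 13, 15, 11, 22, 20, 18, 25, 23]
  2 < parent 4 at index 0, swap → [2, 4, 13, 15, 11, 22, 20, 18, 25, 23]

[2, 4, 13, 15, 11, 22, 20, 18, 25, 23]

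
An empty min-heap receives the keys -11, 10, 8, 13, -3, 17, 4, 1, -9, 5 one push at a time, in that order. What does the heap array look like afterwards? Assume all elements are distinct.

Insert -11:
  append -11 at index 0 → [-11] (no swap needed)
Insert 10:
  append 10 at index 1 → [-11, 10] (no swap needed)
Insert 8:
  append 8 at index 2 → [-11, 10, 8] (no swap needed)
Insert 13:
  append 13 at index 3 → [-11, 10, 8, 13] (no swap needed)
Insert -3:
  append -3 at index 4 → [-11, 10, 8, 13, -3]
  -3 < parent 10 at index 1, swap → [-11, -3, 8, 13, 10]
Insert 17:
  append 17 at index 5 → [-11, -3, 8, 13, 10, 17] (no swap needed)
Insert 4:
  append 4 at index 6 → [-11, -3, 8, 13, 10, 17, 4]
  4 < parent 8 at index 2, swap → [-11, -3, 4, 13, 10, 17, 8]
Insert 1:
  append 1 at index 7 → [-11, -3, 4, 13, 10, 17, 8, 1]
  1 < parent 13 at index 3, swap → [-11, -3, 4, 1, 10, 17, 8, 13]
Insert -9:
  append -9 at index 8 → [-11, -3, 4, 1, 10, 17, 8, 13, -9]
  -9 < parent 1 at index 3, swap → [-11, -3, 4, -9, 10, 17, 8, 13, 1]
  -9 < parent -3 at index 1, swap → [-11, -9, 4, -3, 10, 17, 8, 13, 1]
Insert 5:
  append 5 at index 9 → [-11, -9, 4, -3, 10, 17, 8, 13, 1, 5]
  5 < parent 10 at index 4, swap → [-11, -9, 4, -3, 5, 17, 8, 13, 1, 10]

[-11, -9, 4, -3, 5, 17, 8, 13, 1, 10]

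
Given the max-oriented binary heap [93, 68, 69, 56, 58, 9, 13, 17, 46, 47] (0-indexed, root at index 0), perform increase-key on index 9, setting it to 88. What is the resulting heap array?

[93, 88, 69, 56, 68, 9, 13, 17, 46, 58]

set index 9 from 47 to 88 → [93, 68, 69, 56, 58, 9, 13, 17, 46, 88]
88 > parent 58 at index 4, swap → [93, 68, 69, 56, 88, 9, 13, 17, 46, 58]
88 > parent 68 at index 1, swap → [93, 88, 69, 56, 68, 9, 13, 17, 46, 58]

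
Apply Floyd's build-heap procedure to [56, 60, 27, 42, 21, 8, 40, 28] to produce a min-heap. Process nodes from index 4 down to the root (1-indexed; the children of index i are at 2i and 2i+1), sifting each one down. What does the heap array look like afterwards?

[8, 21, 27, 28, 60, 56, 40, 42]

sift down from index 4:
  42 vs only child 28 at index 8, swap → [56, 60, 27, 28, 21, 8, 40, 42]
sift down from index 3:
  27 vs smaller child 8 at index 6, swap → [56, 60, 8, 28, 21, 27, 40, 42]
sift down from index 2:
  60 vs smaller child 21 at index 5, swap → [56, 21, 8, 28, 60, 27, 40, 42]
sift down from index 1:
  56 vs smaller child 8 at index 3, swap → [8, 21, 56, 28, 60, 27, 40, 42]
  56 vs smaller child 27 at index 6, swap → [8, 21, 27, 28, 60, 56, 40, 42]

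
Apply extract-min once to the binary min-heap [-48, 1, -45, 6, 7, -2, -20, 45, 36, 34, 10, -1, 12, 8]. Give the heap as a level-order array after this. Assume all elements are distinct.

[-45, 1, -20, 6, 7, -2, 8, 45, 36, 34, 10, -1, 12]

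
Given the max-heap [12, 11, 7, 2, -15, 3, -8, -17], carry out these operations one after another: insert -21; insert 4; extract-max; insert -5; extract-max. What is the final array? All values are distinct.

[7, 4, 3, 2, -5, -15, -8, -17, -21]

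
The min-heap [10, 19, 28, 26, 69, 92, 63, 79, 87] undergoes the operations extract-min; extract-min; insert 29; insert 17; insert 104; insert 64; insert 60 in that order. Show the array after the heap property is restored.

[17, 26, 28, 29, 64, 60, 63, 79, 69, 104, 87, 92]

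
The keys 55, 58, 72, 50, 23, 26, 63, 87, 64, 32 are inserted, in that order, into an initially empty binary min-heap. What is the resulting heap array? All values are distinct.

[23, 32, 26, 58, 50, 72, 63, 87, 64, 55]

Insert 55:
  append 55 at index 0 → [55] (no swap needed)
Insert 58:
  append 58 at index 1 → [55, 58] (no swap needed)
Insert 72:
  append 72 at index 2 → [55, 58, 72] (no swap needed)
Insert 50:
  append 50 at index 3 → [55, 58, 72, 50]
  50 < parent 58 at index 1, swap → [55, 50, 72, 58]
  50 < parent 55 at index 0, swap → [50, 55, 72, 58]
Insert 23:
  append 23 at index 4 → [50, 55, 72, 58, 23]
  23 < parent 55 at index 1, swap → [50, 23, 72, 58, 55]
  23 < parent 50 at index 0, swap → [23, 50, 72, 58, 55]
Insert 26:
  append 26 at index 5 → [23, 50, 72, 58, 55, 26]
  26 < parent 72 at index 2, swap → [23, 50, 26, 58, 55, 72]
Insert 63:
  append 63 at index 6 → [23, 50, 26, 58, 55, 72, 63] (no swap needed)
Insert 87:
  append 87 at index 7 → [23, 50, 26, 58, 55, 72, 63, 87] (no swap needed)
Insert 64:
  append 64 at index 8 → [23, 50, 26, 58, 55, 72, 63, 87, 64] (no swap needed)
Insert 32:
  append 32 at index 9 → [23, 50, 26, 58, 55, 72, 63, 87, 64, 32]
  32 < parent 55 at index 4, swap → [23, 50, 26, 58, 32, 72, 63, 87, 64, 55]
  32 < parent 50 at index 1, swap → [23, 32, 26, 58, 50, 72, 63, 87, 64, 55]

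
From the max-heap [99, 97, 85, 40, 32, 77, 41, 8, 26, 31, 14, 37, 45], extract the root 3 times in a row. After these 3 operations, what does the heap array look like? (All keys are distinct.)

extract-max #1 returns 99:
  remove root 99; move last element 45 to root → [45, 97, 85, 40, 32, 77, 41, 8, 26, 31, 14, 37]
  45 vs larger child 97 at index 1, swap → [97, 45, 85, 40, 32, 77, 41, 8, 26, 31, 14, 37]
extract-max #2 returns 97:
  remove root 97; move last element 37 to root → [37, 45, 85, 40, 32, 77, 41, 8, 26, 31, 14]
  37 vs larger child 85 at index 2, swap → [85, 45, 37, 40, 32, 77, 41, 8, 26, 31, 14]
  37 vs larger child 77 at index 5, swap → [85, 45, 77, 40, 32, 37, 41, 8, 26, 31, 14]
extract-max #3 returns 85:
  remove root 85; move last element 14 to root → [14, 45, 77, 40, 32, 37, 41, 8, 26, 31]
  14 vs larger child 77 at index 2, swap → [77, 45, 14, 40, 32, 37, 41, 8, 26, 31]
  14 vs larger child 41 at index 6, swap → [77, 45, 41, 40, 32, 37, 14, 8, 26, 31]

[77, 45, 41, 40, 32, 37, 14, 8, 26, 31]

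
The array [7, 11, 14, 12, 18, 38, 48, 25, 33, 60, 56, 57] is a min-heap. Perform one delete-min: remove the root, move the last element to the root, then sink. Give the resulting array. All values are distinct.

[11, 12, 14, 25, 18, 38, 48, 57, 33, 60, 56]

remove root 7; move last element 57 to root → [57, 11, 14, 12, 18, 38, 48, 25, 33, 60, 56]
57 vs smaller child 11 at index 1, swap → [11, 57, 14, 12, 18, 38, 48, 25, 33, 60, 56]
57 vs smaller child 12 at index 3, swap → [11, 12, 14, 57, 18, 38, 48, 25, 33, 60, 56]
57 vs smaller child 25 at index 7, swap → [11, 12, 14, 25, 18, 38, 48, 57, 33, 60, 56]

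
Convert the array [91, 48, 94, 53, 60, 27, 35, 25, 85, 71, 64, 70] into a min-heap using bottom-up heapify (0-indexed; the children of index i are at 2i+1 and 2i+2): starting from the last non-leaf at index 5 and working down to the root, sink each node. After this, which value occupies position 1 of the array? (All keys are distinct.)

48

sift down from index 5: already satisfies heap property
sift down from index 4: already satisfies heap property
sift down from index 3:
  53 vs smaller child 25 at index 7, swap → [91, 48, 94, 25, 60, 27, 35, 53, 85, 71, 64, 70]
sift down from index 2:
  94 vs smaller child 27 at index 5, swap → [91, 48, 27, 25, 60, 94, 35, 53, 85, 71, 64, 70]
  94 vs only child 70 at index 11, swap → [91, 48, 27, 25, 60, 70, 35, 53, 85, 71, 64, 94]
sift down from index 1:
  48 vs smaller child 25 at index 3, swap → [91, 25, 27, 48, 60, 70, 35, 53, 85, 71, 64, 94]
sift down from index 0:
  91 vs smaller child 25 at index 1, swap → [25, 91, 27, 48, 60, 70, 35, 53, 85, 71, 64, 94]
  91 vs smaller child 48 at index 3, swap → [25, 48, 27, 91, 60, 70, 35, 53, 85, 71, 64, 94]
  91 vs smaller child 53 at index 7, swap → [25, 48, 27, 53, 60, 70, 35, 91, 85, 71, 64, 94]
resulting array: [25, 48, 27, 53, 60, 70, 35, 91, 85, 71, 64, 94]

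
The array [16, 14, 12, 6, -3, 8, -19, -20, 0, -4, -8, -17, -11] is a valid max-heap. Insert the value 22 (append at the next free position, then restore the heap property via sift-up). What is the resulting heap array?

[22, 14, 16, 6, -3, 8, 12, -20, 0, -4, -8, -17, -11, -19]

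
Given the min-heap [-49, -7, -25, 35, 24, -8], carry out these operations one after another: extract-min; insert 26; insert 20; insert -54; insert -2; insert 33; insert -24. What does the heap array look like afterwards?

extract-min → returns -49:
  remove root -49; move last element -8 to root → [-8, -7, -25, 35, 24]
  -8 vs smaller child -25 at index 2, swap → [-25, -7, -8, 35, 24]
insert 26:
  append 26 at index 5 → [-25, -7, -8, 35, 24, 26] (no swap needed)
insert 20:
  append 20 at index 6 → [-25, -7, -8, 35, 24, 26, 20] (no swap needed)
insert -54:
  append -54 at index 7 → [-25, -7, -8, 35, 24, 26, 20, -54]
  -54 < parent 35 at index 3, swap → [-25, -7, -8, -54, 24, 26, 20, 35]
  -54 < parent -7 at index 1, swap → [-25, -54, -8, -7, 24, 26, 20, 35]
  -54 < parent -25 at index 0, swap → [-54, -25, -8, -7, 24, 26, 20, 35]
insert -2:
  append -2 at index 8 → [-54, -25, -8, -7, 24, 26, 20, 35, -2] (no swap needed)
insert 33:
  append 33 at index 9 → [-54, -25, -8, -7, 24, 26, 20, 35, -2, 33] (no swap needed)
insert -24:
  append -24 at index 10 → [-54, -25, -8, -7, 24, 26, 20, 35, -2, 33, -24]
  -24 < parent 24 at index 4, swap → [-54, -25, -8, -7, -24, 26, 20, 35, -2, 33, 24]

[-54, -25, -8, -7, -24, 26, 20, 35, -2, 33, 24]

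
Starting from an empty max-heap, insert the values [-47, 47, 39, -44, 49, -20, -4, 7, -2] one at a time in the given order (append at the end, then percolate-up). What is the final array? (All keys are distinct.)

Insert -47:
  append -47 at index 0 → [-47] (no swap needed)
Insert 47:
  append 47 at index 1 → [-47, 47]
  47 > parent -47 at index 0, swap → [47, -47]
Insert 39:
  append 39 at index 2 → [47, -47, 39] (no swap needed)
Insert -44:
  append -44 at index 3 → [47, -47, 39, -44]
  -44 > parent -47 at index 1, swap → [47, -44, 39, -47]
Insert 49:
  append 49 at index 4 → [47, -44, 39, -47, 49]
  49 > parent -44 at index 1, swap → [47, 49, 39, -47, -44]
  49 > parent 47 at index 0, swap → [49, 47, 39, -47, -44]
Insert -20:
  append -20 at index 5 → [49, 47, 39, -47, -44, -20] (no swap needed)
Insert -4:
  append -4 at index 6 → [49, 47, 39, -47, -44, -20, -4] (no swap needed)
Insert 7:
  append 7 at index 7 → [49, 47, 39, -47, -44, -20, -4, 7]
  7 > parent -47 at index 3, swap → [49, 47, 39, 7, -44, -20, -4, -47]
Insert -2:
  append -2 at index 8 → [49, 47, 39, 7, -44, -20, -4, -47, -2] (no swap needed)

[49, 47, 39, 7, -44, -20, -4, -47, -2]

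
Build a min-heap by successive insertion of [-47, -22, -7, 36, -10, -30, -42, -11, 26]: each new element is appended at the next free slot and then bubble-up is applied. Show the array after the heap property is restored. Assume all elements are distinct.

[-47, -22, -42, -11, -10, -7, -30, 36, 26]

Insert -47:
  append -47 at index 0 → [-47] (no swap needed)
Insert -22:
  append -22 at index 1 → [-47, -22] (no swap needed)
Insert -7:
  append -7 at index 2 → [-47, -22, -7] (no swap needed)
Insert 36:
  append 36 at index 3 → [-47, -22, -7, 36] (no swap needed)
Insert -10:
  append -10 at index 4 → [-47, -22, -7, 36, -10] (no swap needed)
Insert -30:
  append -30 at index 5 → [-47, -22, -7, 36, -10, -30]
  -30 < parent -7 at index 2, swap → [-47, -22, -30, 36, -10, -7]
Insert -42:
  append -42 at index 6 → [-47, -22, -30, 36, -10, -7, -42]
  -42 < parent -30 at index 2, swap → [-47, -22, -42, 36, -10, -7, -30]
Insert -11:
  append -11 at index 7 → [-47, -22, -42, 36, -10, -7, -30, -11]
  -11 < parent 36 at index 3, swap → [-47, -22, -42, -11, -10, -7, -30, 36]
Insert 26:
  append 26 at index 8 → [-47, -22, -42, -11, -10, -7, -30, 36, 26] (no swap needed)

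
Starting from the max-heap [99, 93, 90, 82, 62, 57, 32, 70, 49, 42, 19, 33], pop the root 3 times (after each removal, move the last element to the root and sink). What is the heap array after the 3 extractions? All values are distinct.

[82, 70, 57, 49, 62, 19, 32, 33, 42]

extract-max #1 returns 99:
  remove root 99; move last element 33 to root → [33, 93, 90, 82, 62, 57, 32, 70, 49, 42, 19]
  33 vs larger child 93 at index 1, swap → [93, 33, 90, 82, 62, 57, 32, 70, 49, 42, 19]
  33 vs larger child 82 at index 3, swap → [93, 82, 90, 33, 62, 57, 32, 70, 49, 42, 19]
  33 vs larger child 70 at index 7, swap → [93, 82, 90, 70, 62, 57, 32, 33, 49, 42, 19]
extract-max #2 returns 93:
  remove root 93; move last element 19 to root → [19, 82, 90, 70, 62, 57, 32, 33, 49, 42]
  19 vs larger child 90 at index 2, swap → [90, 82, 19, 70, 62, 57, 32, 33, 49, 42]
  19 vs larger child 57 at index 5, swap → [90, 82, 57, 70, 62, 19, 32, 33, 49, 42]
extract-max #3 returns 90:
  remove root 90; move last element 42 to root → [42, 82, 57, 70, 62, 19, 32, 33, 49]
  42 vs larger child 82 at index 1, swap → [82, 42, 57, 70, 62, 19, 32, 33, 49]
  42 vs larger child 70 at index 3, swap → [82, 70, 57, 42, 62, 19, 32, 33, 49]
  42 vs larger child 49 at index 8, swap → [82, 70, 57, 49, 62, 19, 32, 33, 42]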